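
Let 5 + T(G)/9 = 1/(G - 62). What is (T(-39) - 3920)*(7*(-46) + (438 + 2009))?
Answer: -851007250/101 ≈ -8.4258e+6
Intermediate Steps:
T(G) = -45 + 9/(-62 + G) (T(G) = -45 + 9/(G - 62) = -45 + 9/(-62 + G))
(T(-39) - 3920)*(7*(-46) + (438 + 2009)) = (9*(311 - 5*(-39))/(-62 - 39) - 3920)*(7*(-46) + (438 + 2009)) = (9*(311 + 195)/(-101) - 3920)*(-322 + 2447) = (9*(-1/101)*506 - 3920)*2125 = (-4554/101 - 3920)*2125 = -400474/101*2125 = -851007250/101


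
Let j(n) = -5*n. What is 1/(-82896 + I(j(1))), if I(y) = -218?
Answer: -1/83114 ≈ -1.2032e-5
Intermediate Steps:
1/(-82896 + I(j(1))) = 1/(-82896 - 218) = 1/(-83114) = -1/83114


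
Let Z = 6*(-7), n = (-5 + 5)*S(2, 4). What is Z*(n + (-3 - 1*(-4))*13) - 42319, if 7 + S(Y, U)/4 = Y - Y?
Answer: -42865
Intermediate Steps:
S(Y, U) = -28 (S(Y, U) = -28 + 4*(Y - Y) = -28 + 4*0 = -28 + 0 = -28)
n = 0 (n = (-5 + 5)*(-28) = 0*(-28) = 0)
Z = -42
Z*(n + (-3 - 1*(-4))*13) - 42319 = -42*(0 + (-3 - 1*(-4))*13) - 42319 = -42*(0 + (-3 + 4)*13) - 42319 = -42*(0 + 1*13) - 42319 = -42*(0 + 13) - 42319 = -42*13 - 42319 = -546 - 42319 = -42865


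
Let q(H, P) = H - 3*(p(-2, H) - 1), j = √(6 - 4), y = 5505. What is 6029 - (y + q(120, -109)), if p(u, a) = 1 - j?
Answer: 404 - 3*√2 ≈ 399.76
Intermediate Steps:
j = √2 ≈ 1.4142
p(u, a) = 1 - √2
q(H, P) = H + 3*√2 (q(H, P) = H - 3*((1 - √2) - 1) = H - (-3)*√2 = H + 3*√2)
6029 - (y + q(120, -109)) = 6029 - (5505 + (120 + 3*√2)) = 6029 - (5625 + 3*√2) = 6029 + (-5625 - 3*√2) = 404 - 3*√2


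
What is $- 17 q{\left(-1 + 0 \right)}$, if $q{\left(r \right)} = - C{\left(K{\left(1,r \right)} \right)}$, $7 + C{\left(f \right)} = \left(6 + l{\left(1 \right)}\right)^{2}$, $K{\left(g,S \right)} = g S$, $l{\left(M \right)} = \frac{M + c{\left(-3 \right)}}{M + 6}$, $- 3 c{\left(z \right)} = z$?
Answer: $\frac{27081}{49} \approx 552.67$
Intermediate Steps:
$c{\left(z \right)} = - \frac{z}{3}$
$l{\left(M \right)} = \frac{1 + M}{6 + M}$ ($l{\left(M \right)} = \frac{M - -1}{M + 6} = \frac{M + 1}{6 + M} = \frac{1 + M}{6 + M}$)
$K{\left(g,S \right)} = S g$
$C{\left(f \right)} = \frac{1593}{49}$ ($C{\left(f \right)} = -7 + \left(6 + \frac{1 + 1}{6 + 1}\right)^{2} = -7 + \left(6 + \frac{1}{7} \cdot 2\right)^{2} = -7 + \left(6 + \frac{2}{7}\right)^{2} = -7 + \left(\frac{44}{7}\right)^{2} = -7 + \frac{1936}{49} = \frac{1593}{49}$)
$q{\left(r \right)} = - \frac{1593}{49}$ ($q{\left(r \right)} = \left(-1\right) \frac{1593}{49} = - \frac{1593}{49}$)
$- 17 q{\left(-1 + 0 \right)} = \left(-17\right) \left(- \frac{1593}{49}\right) = \frac{27081}{49}$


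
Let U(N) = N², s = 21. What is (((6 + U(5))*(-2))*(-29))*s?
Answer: 37758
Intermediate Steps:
(((6 + U(5))*(-2))*(-29))*s = (((6 + 5²)*(-2))*(-29))*21 = (((6 + 25)*(-2))*(-29))*21 = ((31*(-2))*(-29))*21 = -62*(-29)*21 = 1798*21 = 37758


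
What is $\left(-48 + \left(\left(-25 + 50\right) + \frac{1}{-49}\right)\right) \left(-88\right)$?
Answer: $\frac{99264}{49} \approx 2025.8$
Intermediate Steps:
$\left(-48 + \left(\left(-25 + 50\right) + \frac{1}{-49}\right)\right) \left(-88\right) = \left(-48 + \left(25 - \frac{1}{49}\right)\right) \left(-88\right) = \left(-48 + \frac{1224}{49}\right) \left(-88\right) = \left(- \frac{1128}{49}\right) \left(-88\right) = \frac{99264}{49}$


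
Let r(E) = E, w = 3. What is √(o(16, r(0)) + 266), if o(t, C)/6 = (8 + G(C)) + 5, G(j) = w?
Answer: √362 ≈ 19.026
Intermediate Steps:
G(j) = 3
o(t, C) = 96 (o(t, C) = 6*((8 + 3) + 5) = 6*(11 + 5) = 6*16 = 96)
√(o(16, r(0)) + 266) = √(96 + 266) = √362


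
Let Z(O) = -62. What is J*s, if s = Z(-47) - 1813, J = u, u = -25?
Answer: 46875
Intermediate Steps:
J = -25
s = -1875 (s = -62 - 1813 = -1875)
J*s = -25*(-1875) = 46875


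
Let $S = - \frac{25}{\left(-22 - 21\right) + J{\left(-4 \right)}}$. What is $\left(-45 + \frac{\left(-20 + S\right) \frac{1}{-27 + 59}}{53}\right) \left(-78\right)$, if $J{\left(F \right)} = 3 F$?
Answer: $\frac{32749665}{9328} \approx 3510.9$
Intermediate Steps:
$S = \frac{5}{11}$ ($S = - \frac{25}{\left(-22 - 21\right) + 3 \left(-4\right)} = - \frac{25}{-43 - 12} = - \frac{25}{-55} = \left(-25\right) \left(- \frac{1}{55}\right) = \frac{5}{11} \approx 0.45455$)
$\left(-45 + \frac{\left(-20 + S\right) \frac{1}{-27 + 59}}{53}\right) \left(-78\right) = \left(-45 + \frac{\left(-20 + \frac{5}{11}\right) \frac{1}{-27 + 59}}{53}\right) \left(-78\right) = \left(-45 + - \frac{215}{11 \cdot 32} \cdot \frac{1}{53}\right) \left(-78\right) = \left(-45 + \left(- \frac{215}{11}\right) \frac{1}{32} \cdot \frac{1}{53}\right) \left(-78\right) = \left(-45 - \frac{215}{18656}\right) \left(-78\right) = \left(- \frac{839735}{18656}\right) \left(-78\right) = \frac{32749665}{9328}$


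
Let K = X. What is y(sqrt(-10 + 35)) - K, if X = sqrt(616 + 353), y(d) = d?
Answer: 5 - sqrt(969) ≈ -26.129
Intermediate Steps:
X = sqrt(969) ≈ 31.129
K = sqrt(969) ≈ 31.129
y(sqrt(-10 + 35)) - K = sqrt(-10 + 35) - sqrt(969) = sqrt(25) - sqrt(969) = 5 - sqrt(969)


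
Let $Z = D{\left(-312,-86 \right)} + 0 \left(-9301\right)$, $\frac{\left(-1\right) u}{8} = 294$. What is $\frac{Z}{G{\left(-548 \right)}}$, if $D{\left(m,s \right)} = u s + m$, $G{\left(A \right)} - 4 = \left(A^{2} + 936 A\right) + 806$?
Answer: $- \frac{100980}{105907} \approx -0.95348$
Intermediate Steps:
$u = -2352$ ($u = \left(-8\right) 294 = -2352$)
$G{\left(A \right)} = 810 + A^{2} + 936 A$ ($G{\left(A \right)} = 4 + \left(\left(A^{2} + 936 A\right) + 806\right) = 4 + \left(806 + A^{2} + 936 A\right) = 810 + A^{2} + 936 A$)
$D{\left(m,s \right)} = m - 2352 s$ ($D{\left(m,s \right)} = - 2352 s + m = m - 2352 s$)
$Z = 201960$ ($Z = \left(-312 - -202272\right) + 0 \left(-9301\right) = \left(-312 + 202272\right) + 0 = 201960 + 0 = 201960$)
$\frac{Z}{G{\left(-548 \right)}} = \frac{201960}{810 + \left(-548\right)^{2} + 936 \left(-548\right)} = \frac{201960}{810 + 300304 - 512928} = \frac{201960}{-211814} = 201960 \left(- \frac{1}{211814}\right) = - \frac{100980}{105907}$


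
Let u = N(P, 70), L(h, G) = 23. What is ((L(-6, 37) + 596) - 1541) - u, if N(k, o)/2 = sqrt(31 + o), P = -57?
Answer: -922 - 2*sqrt(101) ≈ -942.10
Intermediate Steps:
N(k, o) = 2*sqrt(31 + o)
u = 2*sqrt(101) (u = 2*sqrt(31 + 70) = 2*sqrt(101) ≈ 20.100)
((L(-6, 37) + 596) - 1541) - u = ((23 + 596) - 1541) - 2*sqrt(101) = (619 - 1541) - 2*sqrt(101) = -922 - 2*sqrt(101)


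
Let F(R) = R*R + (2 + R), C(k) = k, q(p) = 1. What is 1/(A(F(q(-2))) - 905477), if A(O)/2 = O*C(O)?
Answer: -1/905445 ≈ -1.1044e-6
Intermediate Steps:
F(R) = 2 + R + R² (F(R) = R² + (2 + R) = 2 + R + R²)
A(O) = 2*O² (A(O) = 2*(O*O) = 2*O²)
1/(A(F(q(-2))) - 905477) = 1/(2*(2 + 1 + 1²)² - 905477) = 1/(2*(2 + 1 + 1)² - 905477) = 1/(2*4² - 905477) = 1/(2*16 - 905477) = 1/(32 - 905477) = 1/(-905445) = -1/905445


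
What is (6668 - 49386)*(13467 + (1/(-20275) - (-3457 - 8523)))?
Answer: -22039836237432/20275 ≈ -1.0870e+9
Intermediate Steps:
(6668 - 49386)*(13467 + (1/(-20275) - (-3457 - 8523))) = -42718*(13467 + (-1/20275 - 1*(-11980))) = -42718*(13467 + (-1/20275 + 11980)) = -42718*(13467 + 242894499/20275) = -42718*515937924/20275 = -22039836237432/20275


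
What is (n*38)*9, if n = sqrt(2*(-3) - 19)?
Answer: 1710*I ≈ 1710.0*I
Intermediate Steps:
n = 5*I (n = sqrt(-6 - 19) = sqrt(-25) = 5*I ≈ 5.0*I)
(n*38)*9 = ((5*I)*38)*9 = (190*I)*9 = 1710*I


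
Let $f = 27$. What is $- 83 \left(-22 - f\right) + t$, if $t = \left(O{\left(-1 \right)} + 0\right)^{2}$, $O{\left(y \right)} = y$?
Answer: $4068$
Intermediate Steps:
$t = 1$ ($t = \left(-1 + 0\right)^{2} = \left(-1\right)^{2} = 1$)
$- 83 \left(-22 - f\right) + t = - 83 \left(-22 - 27\right) + 1 = \left(-83\right) \left(-49\right) + 1 = 4067 + 1 = 4068$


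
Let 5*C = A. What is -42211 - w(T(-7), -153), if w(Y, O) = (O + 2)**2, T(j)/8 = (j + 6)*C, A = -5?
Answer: -65012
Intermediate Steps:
C = -1 (C = (1/5)*(-5) = -1)
T(j) = -48 - 8*j (T(j) = 8*((j + 6)*(-1)) = 8*((6 + j)*(-1)) = 8*(-6 - j) = -48 - 8*j)
w(Y, O) = (2 + O)**2
-42211 - w(T(-7), -153) = -42211 - (2 - 153)**2 = -42211 - 1*(-151)**2 = -42211 - 1*22801 = -42211 - 22801 = -65012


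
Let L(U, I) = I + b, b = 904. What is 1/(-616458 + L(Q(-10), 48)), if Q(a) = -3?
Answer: -1/615506 ≈ -1.6247e-6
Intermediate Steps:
L(U, I) = 904 + I (L(U, I) = I + 904 = 904 + I)
1/(-616458 + L(Q(-10), 48)) = 1/(-616458 + (904 + 48)) = 1/(-616458 + 952) = 1/(-615506) = -1/615506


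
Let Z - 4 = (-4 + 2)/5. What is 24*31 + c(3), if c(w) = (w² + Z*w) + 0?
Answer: 3819/5 ≈ 763.80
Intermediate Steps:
Z = 18/5 (Z = 4 + (-4 + 2)/5 = 4 - 2*⅕ = 4 - ⅖ = 18/5 ≈ 3.6000)
c(w) = w² + 18*w/5 (c(w) = (w² + 18*w/5) + 0 = w² + 18*w/5)
24*31 + c(3) = 24*31 + (⅕)*3*(18 + 5*3) = 744 + (⅕)*3*(18 + 15) = 744 + (⅕)*3*33 = 744 + 99/5 = 3819/5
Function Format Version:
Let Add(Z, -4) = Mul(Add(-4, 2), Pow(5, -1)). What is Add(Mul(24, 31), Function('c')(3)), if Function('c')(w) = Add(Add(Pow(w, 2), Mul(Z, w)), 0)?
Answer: Rational(3819, 5) ≈ 763.80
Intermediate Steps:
Z = Rational(18, 5) (Z = Add(4, Mul(Add(-4, 2), Pow(5, -1))) = Add(4, Mul(-2, Rational(1, 5))) = Add(4, Rational(-2, 5)) = Rational(18, 5) ≈ 3.6000)
Function('c')(w) = Add(Pow(w, 2), Mul(Rational(18, 5), w)) (Function('c')(w) = Add(Add(Pow(w, 2), Mul(Rational(18, 5), w)), 0) = Add(Pow(w, 2), Mul(Rational(18, 5), w)))
Add(Mul(24, 31), Function('c')(3)) = Add(Mul(24, 31), Mul(Rational(1, 5), 3, Add(18, Mul(5, 3)))) = Add(744, Mul(Rational(1, 5), 3, Add(18, 15))) = Add(744, Mul(Rational(1, 5), 3, 33)) = Add(744, Rational(99, 5)) = Rational(3819, 5)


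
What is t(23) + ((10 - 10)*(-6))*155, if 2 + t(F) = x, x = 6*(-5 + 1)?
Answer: -26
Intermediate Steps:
x = -24 (x = 6*(-4) = -24)
t(F) = -26 (t(F) = -2 - 24 = -26)
t(23) + ((10 - 10)*(-6))*155 = -26 + ((10 - 10)*(-6))*155 = -26 + (0*(-6))*155 = -26 + 0*155 = -26 + 0 = -26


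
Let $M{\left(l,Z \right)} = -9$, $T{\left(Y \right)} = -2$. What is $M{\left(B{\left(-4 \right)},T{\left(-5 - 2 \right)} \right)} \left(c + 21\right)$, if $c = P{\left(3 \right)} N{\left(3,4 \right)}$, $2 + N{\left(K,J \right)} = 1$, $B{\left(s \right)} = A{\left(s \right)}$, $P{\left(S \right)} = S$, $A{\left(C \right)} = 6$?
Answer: $-162$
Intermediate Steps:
$B{\left(s \right)} = 6$
$N{\left(K,J \right)} = -1$ ($N{\left(K,J \right)} = -2 + 1 = -1$)
$c = -3$ ($c = 3 \left(-1\right) = -3$)
$M{\left(B{\left(-4 \right)},T{\left(-5 - 2 \right)} \right)} \left(c + 21\right) = - 9 \left(-3 + 21\right) = \left(-9\right) 18 = -162$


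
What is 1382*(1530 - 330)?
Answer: 1658400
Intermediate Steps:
1382*(1530 - 330) = 1382*1200 = 1658400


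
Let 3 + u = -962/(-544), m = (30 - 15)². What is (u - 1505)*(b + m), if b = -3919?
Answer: 756706665/136 ≈ 5.5640e+6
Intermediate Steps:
m = 225 (m = 15² = 225)
u = -335/272 (u = -3 - 962/(-544) = -3 - 962*(-1/544) = -3 + 481/272 = -335/272 ≈ -1.2316)
(u - 1505)*(b + m) = (-335/272 - 1505)*(-3919 + 225) = -409695/272*(-3694) = 756706665/136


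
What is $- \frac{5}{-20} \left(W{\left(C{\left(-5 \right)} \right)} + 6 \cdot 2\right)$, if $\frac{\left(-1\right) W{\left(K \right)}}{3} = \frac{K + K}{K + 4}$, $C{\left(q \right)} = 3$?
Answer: $\frac{33}{14} \approx 2.3571$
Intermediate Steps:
$W{\left(K \right)} = - \frac{6 K}{4 + K}$ ($W{\left(K \right)} = - 3 \frac{K + K}{K + 4} = - 3 \frac{2 K}{4 + K} = - \frac{6 K}{4 + K}$)
$- \frac{5}{-20} \left(W{\left(C{\left(-5 \right)} \right)} + 6 \cdot 2\right) = - \frac{5}{-20} \left(\left(-6\right) 3 \frac{1}{4 + 3} + 6 \cdot 2\right) = \left(-5\right) \left(- \frac{1}{20}\right) \left(\left(-6\right) 3 \cdot \frac{1}{7} + 12\right) = \frac{\left(-6\right) 3 \cdot \frac{1}{7} + 12}{4} = \frac{- \frac{18}{7} + 12}{4} = \frac{1}{4} \cdot \frac{66}{7} = \frac{33}{14}$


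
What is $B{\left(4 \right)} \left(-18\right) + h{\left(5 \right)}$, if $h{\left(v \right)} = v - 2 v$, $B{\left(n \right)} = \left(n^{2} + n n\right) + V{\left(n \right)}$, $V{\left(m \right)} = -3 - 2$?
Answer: $-491$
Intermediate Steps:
$V{\left(m \right)} = -5$ ($V{\left(m \right)} = -3 - 2 = -5$)
$B{\left(n \right)} = -5 + 2 n^{2}$ ($B{\left(n \right)} = \left(n^{2} + n n\right) - 5 = \left(n^{2} + n^{2}\right) - 5 = 2 n^{2} - 5 = -5 + 2 n^{2}$)
$h{\left(v \right)} = - v$
$B{\left(4 \right)} \left(-18\right) + h{\left(5 \right)} = \left(-5 + 2 \cdot 4^{2}\right) \left(-18\right) - 5 = \left(-5 + 2 \cdot 16\right) \left(-18\right) - 5 = \left(-5 + 32\right) \left(-18\right) - 5 = 27 \left(-18\right) - 5 = -486 - 5 = -491$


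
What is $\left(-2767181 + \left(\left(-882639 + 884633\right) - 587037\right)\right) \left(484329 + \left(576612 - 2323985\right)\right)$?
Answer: $4234006409856$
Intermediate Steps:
$\left(-2767181 + \left(\left(-882639 + 884633\right) - 587037\right)\right) \left(484329 + \left(576612 - 2323985\right)\right) = \left(-2767181 + \left(1994 - 587037\right)\right) \left(484329 + \left(576612 - 2323985\right)\right) = \left(-2767181 - 585043\right) \left(484329 - 1747373\right) = \left(-3352224\right) \left(-1263044\right) = 4234006409856$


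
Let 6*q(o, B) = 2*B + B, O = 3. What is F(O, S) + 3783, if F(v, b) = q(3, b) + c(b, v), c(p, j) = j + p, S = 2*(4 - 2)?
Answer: 3792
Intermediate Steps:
S = 4 (S = 2*2 = 4)
q(o, B) = B/2 (q(o, B) = (2*B + B)/6 = (3*B)/6 = B/2)
F(v, b) = v + 3*b/2 (F(v, b) = b/2 + (v + b) = b/2 + (b + v) = v + 3*b/2)
F(O, S) + 3783 = (3 + (3/2)*4) + 3783 = (3 + 6) + 3783 = 9 + 3783 = 3792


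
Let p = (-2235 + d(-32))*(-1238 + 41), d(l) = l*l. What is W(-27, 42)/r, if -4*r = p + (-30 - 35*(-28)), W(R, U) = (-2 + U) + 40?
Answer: -320/1450517 ≈ -0.00022061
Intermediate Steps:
d(l) = l**2
W(R, U) = 38 + U
p = 1449567 (p = (-2235 + (-32)**2)*(-1238 + 41) = (-2235 + 1024)*(-1197) = -1211*(-1197) = 1449567)
r = -1450517/4 (r = -(1449567 + (-30 - 35*(-28)))/4 = -(1449567 + (-30 + 980))/4 = -(1449567 + 950)/4 = -1/4*1450517 = -1450517/4 ≈ -3.6263e+5)
W(-27, 42)/r = (38 + 42)/(-1450517/4) = 80*(-4/1450517) = -320/1450517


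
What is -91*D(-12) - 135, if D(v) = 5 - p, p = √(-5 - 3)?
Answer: -590 + 182*I*√2 ≈ -590.0 + 257.39*I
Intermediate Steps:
p = 2*I*√2 (p = √(-8) = 2*I*√2 ≈ 2.8284*I)
D(v) = 5 - 2*I*√2
-91*D(-12) - 135 = -91*(5 - 2*I*√2) - 135 = (-455 + 182*I*√2) - 135 = -590 + 182*I*√2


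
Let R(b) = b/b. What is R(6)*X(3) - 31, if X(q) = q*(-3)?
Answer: -40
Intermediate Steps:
R(b) = 1
X(q) = -3*q
R(6)*X(3) - 31 = 1*(-3*3) - 31 = 1*(-9) - 31 = -9 - 31 = -40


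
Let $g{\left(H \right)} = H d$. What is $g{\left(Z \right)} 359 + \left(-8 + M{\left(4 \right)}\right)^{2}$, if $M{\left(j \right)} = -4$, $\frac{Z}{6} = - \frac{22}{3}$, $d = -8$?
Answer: $126512$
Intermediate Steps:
$Z = -44$ ($Z = 6 \left(- \frac{22}{3}\right) = -44$)
$g{\left(H \right)} = - 8 H$ ($g{\left(H \right)} = H \left(-8\right) = - 8 H$)
$g{\left(Z \right)} 359 + \left(-8 + M{\left(4 \right)}\right)^{2} = \left(-8\right) \left(-44\right) 359 + \left(-8 - 4\right)^{2} = 352 \cdot 359 + \left(-12\right)^{2} = 126368 + 144 = 126512$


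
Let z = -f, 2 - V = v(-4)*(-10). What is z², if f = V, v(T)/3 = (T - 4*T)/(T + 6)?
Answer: 33124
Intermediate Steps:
v(T) = -9*T/(6 + T) (v(T) = 3*((T - 4*T)/(T + 6)) = 3*((-3*T)/(6 + T)) = 3*(-3*T/(6 + T)) = -9*T/(6 + T))
V = 182 (V = 2 - (-9*(-4)/(6 - 4))*(-10) = 2 - (-9*(-4)/2)*(-10) = 2 - (-9*(-4)*½)*(-10) = 2 - 18*(-10) = 2 - 1*(-180) = 2 + 180 = 182)
f = 182
z = -182 (z = -1*182 = -182)
z² = (-182)² = 33124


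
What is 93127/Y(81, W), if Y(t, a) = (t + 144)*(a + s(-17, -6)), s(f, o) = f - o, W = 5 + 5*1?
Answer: -93127/225 ≈ -413.90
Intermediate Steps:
W = 10 (W = 5 + 5 = 10)
Y(t, a) = (-11 + a)*(144 + t) (Y(t, a) = (t + 144)*(a + (-17 - 1*(-6))) = (144 + t)*(a + (-17 + 6)) = (144 + t)*(a - 11) = (144 + t)*(-11 + a) = (-11 + a)*(144 + t))
93127/Y(81, W) = 93127/(-1584 - 11*81 + 144*10 + 10*81) = 93127/(-1584 - 891 + 1440 + 810) = 93127/(-225) = 93127*(-1/225) = -93127/225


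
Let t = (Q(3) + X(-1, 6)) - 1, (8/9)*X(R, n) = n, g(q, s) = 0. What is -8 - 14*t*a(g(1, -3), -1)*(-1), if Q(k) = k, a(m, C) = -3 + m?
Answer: -751/2 ≈ -375.50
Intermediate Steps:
X(R, n) = 9*n/8
t = 35/4 (t = (3 + (9/8)*6) - 1 = (3 + 27/4) - 1 = 39/4 - 1 = 35/4 ≈ 8.7500)
-8 - 14*t*a(g(1, -3), -1)*(-1) = -8 - 14*35*(-3 + 0)/4*(-1) = -8 - 14*(35/4)*(-3)*(-1) = -8 - (-735)*(-1)/2 = -8 - 14*105/4 = -8 - 735/2 = -751/2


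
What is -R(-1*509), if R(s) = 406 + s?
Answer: 103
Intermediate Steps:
-R(-1*509) = -(406 - 1*509) = -(406 - 509) = -1*(-103) = 103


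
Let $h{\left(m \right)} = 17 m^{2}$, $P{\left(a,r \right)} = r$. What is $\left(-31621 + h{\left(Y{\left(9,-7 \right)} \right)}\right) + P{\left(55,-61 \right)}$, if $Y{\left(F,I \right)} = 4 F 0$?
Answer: $-31682$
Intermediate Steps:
$Y{\left(F,I \right)} = 0$
$\left(-31621 + h{\left(Y{\left(9,-7 \right)} \right)}\right) + P{\left(55,-61 \right)} = \left(-31621 + 17 \cdot 0^{2}\right) - 61 = \left(-31621 + 17 \cdot 0\right) - 61 = \left(-31621 + 0\right) - 61 = -31621 - 61 = -31682$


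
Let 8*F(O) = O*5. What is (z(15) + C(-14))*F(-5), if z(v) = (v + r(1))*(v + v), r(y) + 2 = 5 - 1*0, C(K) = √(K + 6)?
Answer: -3375/2 - 25*I*√2/4 ≈ -1687.5 - 8.8388*I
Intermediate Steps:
C(K) = √(6 + K)
r(y) = 3 (r(y) = -2 + (5 - 1*0) = -2 + (5 + 0) = -2 + 5 = 3)
F(O) = 5*O/8 (F(O) = (O*5)/8 = (5*O)/8 = 5*O/8)
z(v) = 2*v*(3 + v) (z(v) = (v + 3)*(v + v) = (3 + v)*(2*v) = 2*v*(3 + v))
(z(15) + C(-14))*F(-5) = (2*15*(3 + 15) + √(6 - 14))*((5/8)*(-5)) = (2*15*18 + √(-8))*(-25/8) = (540 + 2*I*√2)*(-25/8) = -3375/2 - 25*I*√2/4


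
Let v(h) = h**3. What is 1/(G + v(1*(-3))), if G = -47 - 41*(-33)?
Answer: 1/1279 ≈ 0.00078186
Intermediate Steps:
G = 1306 (G = -47 + 1353 = 1306)
1/(G + v(1*(-3))) = 1/(1306 + (1*(-3))**3) = 1/(1306 + (-3)**3) = 1/(1306 - 27) = 1/1279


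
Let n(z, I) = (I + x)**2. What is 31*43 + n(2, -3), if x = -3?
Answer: 1369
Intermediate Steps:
n(z, I) = (-3 + I)**2 (n(z, I) = (I - 3)**2 = (-3 + I)**2)
31*43 + n(2, -3) = 31*43 + (-3 - 3)**2 = 1333 + (-6)**2 = 1333 + 36 = 1369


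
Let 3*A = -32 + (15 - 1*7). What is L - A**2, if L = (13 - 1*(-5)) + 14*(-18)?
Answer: -298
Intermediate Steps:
L = -234 (L = (13 + 5) - 252 = 18 - 252 = -234)
A = -8 (A = (-32 + (15 - 1*7))/3 = (-32 + (15 - 7))/3 = (-32 + 8)/3 = (1/3)*(-24) = -8)
L - A**2 = -234 - 1*(-8)**2 = -234 - 1*64 = -234 - 64 = -298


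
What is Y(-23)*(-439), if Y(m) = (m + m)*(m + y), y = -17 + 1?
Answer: -787566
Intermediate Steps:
y = -16
Y(m) = 2*m*(-16 + m) (Y(m) = (m + m)*(m - 16) = (2*m)*(-16 + m) = 2*m*(-16 + m))
Y(-23)*(-439) = (2*(-23)*(-16 - 23))*(-439) = (2*(-23)*(-39))*(-439) = 1794*(-439) = -787566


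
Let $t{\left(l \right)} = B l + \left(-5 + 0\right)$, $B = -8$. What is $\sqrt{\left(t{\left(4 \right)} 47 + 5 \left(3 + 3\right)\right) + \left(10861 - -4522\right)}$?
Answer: $\sqrt{13674} \approx 116.94$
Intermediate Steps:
$t{\left(l \right)} = -5 - 8 l$ ($t{\left(l \right)} = - 8 l + \left(-5 + 0\right) = - 8 l - 5 = -5 - 8 l$)
$\sqrt{\left(t{\left(4 \right)} 47 + 5 \left(3 + 3\right)\right) + \left(10861 - -4522\right)} = \sqrt{\left(\left(-5 - 32\right) 47 + 5 \left(3 + 3\right)\right) + \left(10861 - -4522\right)} = \sqrt{\left(\left(-5 - 32\right) 47 + 5 \cdot 6\right) + \left(10861 + 4522\right)} = \sqrt{\left(\left(-37\right) 47 + 30\right) + 15383} = \sqrt{\left(-1739 + 30\right) + 15383} = \sqrt{-1709 + 15383} = \sqrt{13674}$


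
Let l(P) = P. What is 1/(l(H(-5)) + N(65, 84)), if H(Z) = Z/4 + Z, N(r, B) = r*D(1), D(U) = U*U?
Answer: 4/235 ≈ 0.017021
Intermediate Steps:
D(U) = U**2
N(r, B) = r (N(r, B) = r*1**2 = r*1 = r)
H(Z) = 5*Z/4 (H(Z) = Z*(1/4) + Z = Z/4 + Z = 5*Z/4)
1/(l(H(-5)) + N(65, 84)) = 1/((5/4)*(-5) + 65) = 1/(-25/4 + 65) = 1/(235/4) = 4/235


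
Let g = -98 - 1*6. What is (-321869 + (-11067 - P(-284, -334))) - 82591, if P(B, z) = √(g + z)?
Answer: -415527 - I*√438 ≈ -4.1553e+5 - 20.928*I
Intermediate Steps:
g = -104 (g = -98 - 6 = -104)
P(B, z) = √(-104 + z)
(-321869 + (-11067 - P(-284, -334))) - 82591 = (-321869 + (-11067 - √(-104 - 334))) - 82591 = (-321869 + (-11067 - √(-438))) - 82591 = (-321869 + (-11067 - I*√438)) - 82591 = (-332936 - I*√438) - 82591 = -415527 - I*√438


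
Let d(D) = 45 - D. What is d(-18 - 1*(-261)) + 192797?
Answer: 192599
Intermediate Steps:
d(-18 - 1*(-261)) + 192797 = (45 - (-18 - 1*(-261))) + 192797 = (45 - (-18 + 261)) + 192797 = (45 - 1*243) + 192797 = (45 - 243) + 192797 = -198 + 192797 = 192599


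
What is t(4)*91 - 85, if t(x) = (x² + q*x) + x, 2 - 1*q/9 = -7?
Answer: 31219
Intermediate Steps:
q = 81 (q = 18 - 9*(-7) = 18 + 63 = 81)
t(x) = x² + 82*x (t(x) = (x² + 81*x) + x = x² + 82*x)
t(4)*91 - 85 = (4*(82 + 4))*91 - 85 = (4*86)*91 - 85 = 344*91 - 85 = 31304 - 85 = 31219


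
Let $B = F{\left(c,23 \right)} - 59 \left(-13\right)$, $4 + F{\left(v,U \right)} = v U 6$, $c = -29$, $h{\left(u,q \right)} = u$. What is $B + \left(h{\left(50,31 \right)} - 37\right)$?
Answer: $-3226$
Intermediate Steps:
$F{\left(v,U \right)} = -4 + 6 U v$ ($F{\left(v,U \right)} = -4 + v U 6 = -4 + v 6 U = -4 + 6 U v$)
$B = -3239$ ($B = \left(-4 + 6 \cdot 23 \left(-29\right)\right) - 59 \left(-13\right) = \left(-4 - 4002\right) - -767 = -4006 + 767 = -3239$)
$B + \left(h{\left(50,31 \right)} - 37\right) = -3239 + \left(50 - 37\right) = -3239 + 13 = -3226$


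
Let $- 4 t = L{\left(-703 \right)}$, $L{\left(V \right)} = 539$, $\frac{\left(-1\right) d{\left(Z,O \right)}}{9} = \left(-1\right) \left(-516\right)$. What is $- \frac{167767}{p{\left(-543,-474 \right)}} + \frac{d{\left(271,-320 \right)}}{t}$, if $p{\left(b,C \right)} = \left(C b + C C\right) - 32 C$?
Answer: $\frac{9146043763}{268004814} \approx 34.126$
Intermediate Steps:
$d{\left(Z,O \right)} = -4644$ ($d{\left(Z,O \right)} = - 9 \left(\left(-1\right) \left(-516\right)\right) = \left(-9\right) 516 = -4644$)
$t = - \frac{539}{4}$ ($t = \left(- \frac{1}{4}\right) 539 = - \frac{539}{4} \approx -134.75$)
$p{\left(b,C \right)} = C^{2} - 32 C + C b$ ($p{\left(b,C \right)} = \left(C b + C^{2}\right) - 32 C = \left(C^{2} + C b\right) - 32 C = C^{2} - 32 C + C b$)
$- \frac{167767}{p{\left(-543,-474 \right)}} + \frac{d{\left(271,-320 \right)}}{t} = - \frac{167767}{\left(-474\right) \left(-32 - 474 - 543\right)} - \frac{4644}{- \frac{539}{4}} = - \frac{167767}{\left(-474\right) \left(-1049\right)} - - \frac{18576}{539} = - \frac{167767}{497226} + \frac{18576}{539} = \frac{9146043763}{268004814}$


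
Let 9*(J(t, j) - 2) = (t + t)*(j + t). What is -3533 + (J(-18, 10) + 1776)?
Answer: -1723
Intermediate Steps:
J(t, j) = 2 + 2*t*(j + t)/9 (J(t, j) = 2 + ((t + t)*(j + t))/9 = 2 + ((2*t)*(j + t))/9 = 2 + (2*t*(j + t))/9 = 2 + 2*t*(j + t)/9)
-3533 + (J(-18, 10) + 1776) = -3533 + ((2 + (2/9)*(-18)² + (2/9)*10*(-18)) + 1776) = -3533 + ((2 + (2/9)*324 - 40) + 1776) = -3533 + ((2 + 72 - 40) + 1776) = -3533 + (34 + 1776) = -3533 + 1810 = -1723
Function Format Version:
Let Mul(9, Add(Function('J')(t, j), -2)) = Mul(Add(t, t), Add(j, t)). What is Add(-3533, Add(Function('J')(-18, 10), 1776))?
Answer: -1723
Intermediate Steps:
Function('J')(t, j) = Add(2, Mul(Rational(2, 9), t, Add(j, t))) (Function('J')(t, j) = Add(2, Mul(Rational(1, 9), Mul(Add(t, t), Add(j, t)))) = Add(2, Mul(Rational(1, 9), Mul(Mul(2, t), Add(j, t)))) = Add(2, Mul(Rational(1, 9), Mul(2, t, Add(j, t)))) = Add(2, Mul(Rational(2, 9), t, Add(j, t))))
Add(-3533, Add(Function('J')(-18, 10), 1776)) = Add(-3533, Add(Add(2, Mul(Rational(2, 9), Pow(-18, 2)), Mul(Rational(2, 9), 10, -18)), 1776)) = Add(-3533, Add(Add(2, Mul(Rational(2, 9), 324), -40), 1776)) = Add(-3533, Add(Add(2, 72, -40), 1776)) = Add(-3533, Add(34, 1776)) = Add(-3533, 1810) = -1723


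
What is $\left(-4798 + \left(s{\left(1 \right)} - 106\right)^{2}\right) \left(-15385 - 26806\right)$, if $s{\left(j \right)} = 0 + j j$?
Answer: $-262723357$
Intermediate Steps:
$s{\left(j \right)} = j^{2}$ ($s{\left(j \right)} = 0 + j^{2} = j^{2}$)
$\left(-4798 + \left(s{\left(1 \right)} - 106\right)^{2}\right) \left(-15385 - 26806\right) = \left(-4798 + \left(1^{2} - 106\right)^{2}\right) \left(-15385 - 26806\right) = \left(-4798 + \left(1 - 106\right)^{2}\right) \left(-42191\right) = \left(-4798 + \left(-105\right)^{2}\right) \left(-42191\right) = \left(-4798 + 11025\right) \left(-42191\right) = 6227 \left(-42191\right) = -262723357$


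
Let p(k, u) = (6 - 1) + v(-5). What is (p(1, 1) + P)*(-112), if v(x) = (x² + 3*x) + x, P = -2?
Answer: -896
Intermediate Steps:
v(x) = x² + 4*x
p(k, u) = 10 (p(k, u) = (6 - 1) - 5*(4 - 5) = 5 - 5*(-1) = 5 + 5 = 10)
(p(1, 1) + P)*(-112) = (10 - 2)*(-112) = 8*(-112) = -896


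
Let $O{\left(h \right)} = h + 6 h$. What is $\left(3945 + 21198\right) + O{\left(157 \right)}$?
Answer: $26242$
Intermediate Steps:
$O{\left(h \right)} = 7 h$
$\left(3945 + 21198\right) + O{\left(157 \right)} = \left(3945 + 21198\right) + 7 \cdot 157 = 25143 + 1099 = 26242$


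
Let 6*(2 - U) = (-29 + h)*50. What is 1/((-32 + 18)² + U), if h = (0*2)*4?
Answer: 3/1319 ≈ 0.0022744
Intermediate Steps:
h = 0 (h = 0*4 = 0)
U = 731/3 (U = 2 - (-29 + 0)*50/6 = 2 - (-29)*50/6 = 2 - ⅙*(-1450) = 2 + 725/3 = 731/3 ≈ 243.67)
1/((-32 + 18)² + U) = 1/((-32 + 18)² + 731/3) = 1/((-14)² + 731/3) = 1/(196 + 731/3) = 1/(1319/3) = 3/1319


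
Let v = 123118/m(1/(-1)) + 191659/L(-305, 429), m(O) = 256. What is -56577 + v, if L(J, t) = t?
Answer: -235062697/4224 ≈ -55649.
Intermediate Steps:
v = 3918551/4224 (v = 123118/256 + 191659/429 = 123118*(1/256) + 191659*(1/429) = 61559/128 + 14743/33 = 3918551/4224 ≈ 927.69)
-56577 + v = -56577 + 3918551/4224 = -235062697/4224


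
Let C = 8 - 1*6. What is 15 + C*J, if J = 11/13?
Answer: 217/13 ≈ 16.692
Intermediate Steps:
J = 11/13 (J = 11*(1/13) = 11/13 ≈ 0.84615)
C = 2 (C = 8 - 6 = 2)
15 + C*J = 15 + 2*(11/13) = 15 + 22/13 = 217/13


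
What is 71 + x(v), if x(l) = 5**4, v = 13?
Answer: 696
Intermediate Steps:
x(l) = 625
71 + x(v) = 71 + 625 = 696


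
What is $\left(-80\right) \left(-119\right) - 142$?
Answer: $9378$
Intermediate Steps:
$\left(-80\right) \left(-119\right) - 142 = 9520 - 142 = 9378$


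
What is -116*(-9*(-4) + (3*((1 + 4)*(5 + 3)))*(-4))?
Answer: 51504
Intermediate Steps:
-116*(-9*(-4) + (3*((1 + 4)*(5 + 3)))*(-4)) = -116*(36 + (3*(5*8))*(-4)) = -116*(36 + (3*40)*(-4)) = -116*(36 + 120*(-4)) = -116*(36 - 480) = -116*(-444) = 51504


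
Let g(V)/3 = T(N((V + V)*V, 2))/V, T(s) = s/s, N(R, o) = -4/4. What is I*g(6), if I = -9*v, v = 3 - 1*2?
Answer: -9/2 ≈ -4.5000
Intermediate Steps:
v = 1 (v = 3 - 2 = 1)
N(R, o) = -1 (N(R, o) = -4*¼ = -1)
T(s) = 1
g(V) = 3/V (g(V) = 3*(1/V) = 3/V)
I = -9 (I = -9*1 = -9)
I*g(6) = -27/6 = -9*½ = -9/2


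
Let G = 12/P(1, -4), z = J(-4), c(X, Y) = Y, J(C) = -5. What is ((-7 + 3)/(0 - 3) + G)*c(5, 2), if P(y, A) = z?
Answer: -32/15 ≈ -2.1333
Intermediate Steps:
z = -5
P(y, A) = -5
G = -12/5 (G = 12/(-5) = 12*(-⅕) = -12/5 ≈ -2.4000)
((-7 + 3)/(0 - 3) + G)*c(5, 2) = ((-7 + 3)/(0 - 3) - 12/5)*2 = (-4/(-3) - 12/5)*2 = (-4*(-⅓) - 12/5)*2 = (4/3 - 12/5)*2 = -16/15*2 = -32/15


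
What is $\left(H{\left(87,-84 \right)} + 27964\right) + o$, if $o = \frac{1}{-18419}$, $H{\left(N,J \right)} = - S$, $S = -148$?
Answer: $\frac{517794927}{18419} \approx 28112.0$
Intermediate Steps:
$H{\left(N,J \right)} = 148$ ($H{\left(N,J \right)} = \left(-1\right) \left(-148\right) = 148$)
$o = - \frac{1}{18419} \approx -5.4292 \cdot 10^{-5}$
$\left(H{\left(87,-84 \right)} + 27964\right) + o = \left(148 + 27964\right) - \frac{1}{18419} = 28112 - \frac{1}{18419} = \frac{517794927}{18419}$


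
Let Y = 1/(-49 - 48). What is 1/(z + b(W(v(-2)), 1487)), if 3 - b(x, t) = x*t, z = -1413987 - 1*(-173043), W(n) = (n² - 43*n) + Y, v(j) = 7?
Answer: -97/84021562 ≈ -1.1545e-6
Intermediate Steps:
Y = -1/97 (Y = 1/(-97) = -1/97 ≈ -0.010309)
W(n) = -1/97 + n² - 43*n (W(n) = (n² - 43*n) - 1/97 = -1/97 + n² - 43*n)
z = -1240944 (z = -1413987 + 173043 = -1240944)
b(x, t) = 3 - t*x (b(x, t) = 3 - x*t = 3 - t*x)
1/(z + b(W(v(-2)), 1487)) = 1/(-1240944 + (3 - 1*1487*(-1/97 + 7² - 43*7))) = 1/(-1240944 + (3 - 1*1487*(-1/97 + 49 - 301))) = 1/(-1240944 + (3 - 1*1487*(-24445/97))) = 1/(-1240944 + (3 + 36349715/97)) = 1/(-1240944 + 36350006/97) = 1/(-84021562/97) = -97/84021562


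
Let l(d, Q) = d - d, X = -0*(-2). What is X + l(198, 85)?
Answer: 0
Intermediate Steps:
X = 0 (X = -152*0 = 0)
l(d, Q) = 0
X + l(198, 85) = 0 + 0 = 0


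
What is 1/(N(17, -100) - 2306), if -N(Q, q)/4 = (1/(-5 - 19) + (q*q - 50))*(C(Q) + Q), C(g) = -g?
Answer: -1/2306 ≈ -0.00043365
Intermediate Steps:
N(Q, q) = 0 (N(Q, q) = -4*(1/(-5 - 19) + (q*q - 50))*(-Q + Q) = -4*(1/(-24) + (q**2 - 50))*0 = -4*(-1/24 + (-50 + q**2))*0 = -4*(-1201/24 + q**2)*0 = -4*0 = 0)
1/(N(17, -100) - 2306) = 1/(0 - 2306) = 1/(-2306) = -1/2306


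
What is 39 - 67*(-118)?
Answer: 7945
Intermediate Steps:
39 - 67*(-118) = 39 + 7906 = 7945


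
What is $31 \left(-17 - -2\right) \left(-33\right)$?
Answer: $15345$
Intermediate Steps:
$31 \left(-17 - -2\right) \left(-33\right) = 31 \left(-17 + 2\right) \left(-33\right) = 31 \left(-15\right) \left(-33\right) = \left(-465\right) \left(-33\right) = 15345$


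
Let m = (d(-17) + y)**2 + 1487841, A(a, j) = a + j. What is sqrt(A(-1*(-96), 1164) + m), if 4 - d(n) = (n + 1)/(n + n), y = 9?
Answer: sqrt(430395558)/17 ≈ 1220.4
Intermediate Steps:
d(n) = 4 - (1 + n)/(2*n) (d(n) = 4 - (n + 1)/(n + n) = 4 - (1 + n)/(2*n))
m = 430031418/289 (m = ((1/2)*(-1 + 7*(-17))/(-17) + 9)**2 + 1487841 = ((1/2)*(-1/17)*(-1 - 119) + 9)**2 + 1487841 = ((1/2)*(-1/17)*(-120) + 9)**2 + 1487841 = (60/17 + 9)**2 + 1487841 = (213/17)**2 + 1487841 = 45369/289 + 1487841 = 430031418/289 ≈ 1.4880e+6)
sqrt(A(-1*(-96), 1164) + m) = sqrt((-1*(-96) + 1164) + 430031418/289) = sqrt((96 + 1164) + 430031418/289) = sqrt(1260 + 430031418/289) = sqrt(430395558/289) = sqrt(430395558)/17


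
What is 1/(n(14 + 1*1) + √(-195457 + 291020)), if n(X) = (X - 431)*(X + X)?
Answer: -960/11973449 - √95563/155654837 ≈ -8.2163e-5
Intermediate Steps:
n(X) = 2*X*(-431 + X) (n(X) = (-431 + X)*(2*X) = 2*X*(-431 + X))
1/(n(14 + 1*1) + √(-195457 + 291020)) = 1/(2*(14 + 1*1)*(-431 + (14 + 1*1)) + √(-195457 + 291020)) = 1/(2*(14 + 1)*(-431 + (14 + 1)) + √95563) = 1/(2*15*(-431 + 15) + √95563) = 1/(2*15*(-416) + √95563) = 1/(-12480 + √95563)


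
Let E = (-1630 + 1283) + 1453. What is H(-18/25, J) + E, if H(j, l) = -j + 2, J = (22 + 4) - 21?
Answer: 27718/25 ≈ 1108.7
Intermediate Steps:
J = 5 (J = 26 - 21 = 5)
H(j, l) = 2 - j
E = 1106 (E = -347 + 1453 = 1106)
H(-18/25, J) + E = (2 - (-18)/25) + 1106 = (2 - 1*(-18/25)) + 1106 = (2 + 18/25) + 1106 = 68/25 + 1106 = 27718/25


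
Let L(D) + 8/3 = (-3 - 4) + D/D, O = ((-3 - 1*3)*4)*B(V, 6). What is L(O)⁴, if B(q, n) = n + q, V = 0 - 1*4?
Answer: 456976/81 ≈ 5641.7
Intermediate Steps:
V = -4 (V = 0 - 4 = -4)
O = -48 (O = ((-3 - 1*3)*4)*(6 - 4) = ((-3 - 3)*4)*2 = -6*4*2 = -24*2 = -48)
L(D) = -26/3 (L(D) = -8/3 + ((-3 - 4) + D/D) = -8/3 + (-7 + 1) = -8/3 - 6 = -26/3)
L(O)⁴ = (-26/3)⁴ = 456976/81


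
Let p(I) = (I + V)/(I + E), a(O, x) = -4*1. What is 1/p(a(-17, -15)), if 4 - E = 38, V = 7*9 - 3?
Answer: -19/28 ≈ -0.67857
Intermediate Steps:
V = 60 (V = 63 - 3 = 60)
E = -34 (E = 4 - 1*38 = 4 - 38 = -34)
a(O, x) = -4
p(I) = (60 + I)/(-34 + I) (p(I) = (I + 60)/(I - 34) = (60 + I)/(-34 + I))
1/p(a(-17, -15)) = 1/((60 - 4)/(-34 - 4)) = 1/(56/(-38)) = 1/(-1/38*56) = 1/(-28/19) = -19/28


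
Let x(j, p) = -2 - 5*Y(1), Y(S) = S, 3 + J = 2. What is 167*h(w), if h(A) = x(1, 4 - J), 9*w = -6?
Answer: -1169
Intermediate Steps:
J = -1 (J = -3 + 2 = -1)
w = -2/3 (w = (1/9)*(-6) = -2/3 ≈ -0.66667)
x(j, p) = -7 (x(j, p) = -2 - 5*1 = -2 - 5 = -7)
h(A) = -7
167*h(w) = 167*(-7) = -1169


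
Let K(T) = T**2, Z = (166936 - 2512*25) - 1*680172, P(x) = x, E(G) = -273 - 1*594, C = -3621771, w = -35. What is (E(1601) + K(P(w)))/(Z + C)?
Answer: -358/4197807 ≈ -8.5283e-5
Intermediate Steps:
E(G) = -867 (E(G) = -273 - 594 = -867)
Z = -576036 (Z = (166936 - 1*62800) - 680172 = (166936 - 62800) - 680172 = 104136 - 680172 = -576036)
(E(1601) + K(P(w)))/(Z + C) = (-867 + (-35)**2)/(-576036 - 3621771) = (-867 + 1225)/(-4197807) = 358*(-1/4197807) = -358/4197807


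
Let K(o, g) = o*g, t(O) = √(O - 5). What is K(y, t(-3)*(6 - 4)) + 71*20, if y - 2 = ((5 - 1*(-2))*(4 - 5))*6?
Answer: 1420 - 160*I*√2 ≈ 1420.0 - 226.27*I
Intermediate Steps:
t(O) = √(-5 + O)
y = -40 (y = 2 + ((5 - 1*(-2))*(4 - 5))*6 = 2 + ((5 + 2)*(-1))*6 = 2 + (7*(-1))*6 = 2 - 7*6 = 2 - 42 = -40)
K(o, g) = g*o
K(y, t(-3)*(6 - 4)) + 71*20 = (√(-5 - 3)*(6 - 4))*(-40) + 71*20 = (√(-8)*2)*(-40) + 1420 = ((2*I*√2)*2)*(-40) + 1420 = (4*I*√2)*(-40) + 1420 = -160*I*√2 + 1420 = 1420 - 160*I*√2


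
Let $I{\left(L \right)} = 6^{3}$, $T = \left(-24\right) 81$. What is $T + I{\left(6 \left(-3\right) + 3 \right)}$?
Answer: $-1728$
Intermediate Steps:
$T = -1944$
$I{\left(L \right)} = 216$
$T + I{\left(6 \left(-3\right) + 3 \right)} = -1944 + 216 = -1728$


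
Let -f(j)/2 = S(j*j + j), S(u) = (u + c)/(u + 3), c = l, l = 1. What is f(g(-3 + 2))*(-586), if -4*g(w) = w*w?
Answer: 15236/45 ≈ 338.58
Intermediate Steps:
c = 1
g(w) = -w²/4 (g(w) = -w*w/4 = -w²/4)
S(u) = (1 + u)/(3 + u) (S(u) = (u + 1)/(u + 3) = (1 + u)/(3 + u))
f(j) = -2*(1 + j + j²)/(3 + j + j²) (f(j) = -2*(1 + (j*j + j))/(3 + (j*j + j)) = -2*(1 + (j² + j))/(3 + (j² + j)) = -2*(1 + (j + j²))/(3 + (j + j²)) = -2*(1 + j + j²)/(3 + j + j²))
f(g(-3 + 2))*(-586) = (2*(-1 - (-(-3 + 2)²/4)*(1 - (-3 + 2)²/4))/(3 + (-(-3 + 2)²/4)*(1 - (-3 + 2)²/4)))*(-586) = (2*(-1 - (-¼*(-1)²)*(1 - ¼*(-1)²))/(3 + (-¼*(-1)²)*(1 - ¼*(-1)²)))*(-586) = (2*(-1 - (-¼*1)*(1 - ¼*1))/(3 + (-¼*1)*(1 - ¼*1)))*(-586) = (2*(-1 - 1*(-¼)*(1 - ¼))/(3 - (1 - ¼)/4))*(-586) = (2*(-1 - 1*(-¼)*¾)/(3 - ¼*¾))*(-586) = (2*(-1 + 3/16)/(3 - 3/16))*(-586) = (2*(-13/16)/(45/16))*(-586) = (2*(16/45)*(-13/16))*(-586) = -26/45*(-586) = 15236/45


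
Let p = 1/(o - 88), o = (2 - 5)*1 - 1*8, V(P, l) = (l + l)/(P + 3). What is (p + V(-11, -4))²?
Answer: 9604/9801 ≈ 0.97990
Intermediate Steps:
V(P, l) = 2*l/(3 + P) (V(P, l) = (2*l)/(3 + P) = 2*l/(3 + P))
o = -11 (o = -3*1 - 8 = -3 - 8 = -11)
p = -1/99 (p = 1/(-11 - 88) = 1/(-99) = -1/99 ≈ -0.010101)
(p + V(-11, -4))² = (-1/99 + 2*(-4)/(3 - 11))² = (-1/99 + 2*(-4)/(-8))² = (-1/99 + 2*(-4)*(-⅛))² = (-1/99 + 1)² = (98/99)² = 9604/9801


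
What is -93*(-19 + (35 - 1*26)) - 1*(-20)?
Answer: 950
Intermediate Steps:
-93*(-19 + (35 - 1*26)) - 1*(-20) = -93*(-19 + (35 - 26)) + 20 = -93*(-19 + 9) + 20 = -93*(-10) + 20 = 930 + 20 = 950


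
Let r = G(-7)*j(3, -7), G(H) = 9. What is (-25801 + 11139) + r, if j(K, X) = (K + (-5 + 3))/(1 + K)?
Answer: -58639/4 ≈ -14660.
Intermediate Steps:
j(K, X) = (-2 + K)/(1 + K) (j(K, X) = (K - 2)/(1 + K) = (-2 + K)/(1 + K))
r = 9/4 (r = 9*((-2 + 3)/(1 + 3)) = 9*(1/4) = 9*((¼)*1) = 9*(¼) = 9/4 ≈ 2.2500)
(-25801 + 11139) + r = (-25801 + 11139) + 9/4 = -14662 + 9/4 = -58639/4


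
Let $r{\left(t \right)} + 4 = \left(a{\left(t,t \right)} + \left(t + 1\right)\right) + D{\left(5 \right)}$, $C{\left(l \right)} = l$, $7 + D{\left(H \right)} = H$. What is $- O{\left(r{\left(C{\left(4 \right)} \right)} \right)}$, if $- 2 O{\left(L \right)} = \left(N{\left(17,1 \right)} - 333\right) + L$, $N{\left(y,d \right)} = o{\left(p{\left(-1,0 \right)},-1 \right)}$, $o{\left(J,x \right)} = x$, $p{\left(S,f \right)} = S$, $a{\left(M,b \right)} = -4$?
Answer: $- \frac{339}{2} \approx -169.5$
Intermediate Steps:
$D{\left(H \right)} = -7 + H$
$r{\left(t \right)} = -9 + t$ ($r{\left(t \right)} = -4 + \left(\left(-4 + \left(t + 1\right)\right) + \left(-7 + 5\right)\right) = -4 + \left(\left(-4 + \left(1 + t\right)\right) - 2\right) = -4 + \left(\left(-3 + t\right) - 2\right) = -4 + \left(-5 + t\right) = -9 + t$)
$N{\left(y,d \right)} = -1$
$O{\left(L \right)} = 167 - \frac{L}{2}$ ($O{\left(L \right)} = - \frac{\left(-1 - 333\right) + L}{2} = - \frac{-334 + L}{2} = 167 - \frac{L}{2}$)
$- O{\left(r{\left(C{\left(4 \right)} \right)} \right)} = - (167 - \frac{-9 + 4}{2}) = - (167 - - \frac{5}{2}) = - (167 + \frac{5}{2}) = \left(-1\right) \frac{339}{2} = - \frac{339}{2}$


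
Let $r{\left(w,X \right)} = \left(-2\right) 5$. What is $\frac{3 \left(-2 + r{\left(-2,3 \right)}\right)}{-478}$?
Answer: $\frac{18}{239} \approx 0.075314$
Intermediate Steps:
$r{\left(w,X \right)} = -10$
$\frac{3 \left(-2 + r{\left(-2,3 \right)}\right)}{-478} = \frac{3 \left(-2 - 10\right)}{-478} = 3 \left(-12\right) \left(- \frac{1}{478}\right) = \left(-36\right) \left(- \frac{1}{478}\right) = \frac{18}{239}$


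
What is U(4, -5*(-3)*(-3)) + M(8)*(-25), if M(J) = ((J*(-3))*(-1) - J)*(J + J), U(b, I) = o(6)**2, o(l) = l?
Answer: -6364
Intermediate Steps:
U(b, I) = 36 (U(b, I) = 6**2 = 36)
M(J) = 4*J**2 (M(J) = (-3*J*(-1) - J)*(2*J) = (3*J - J)*(2*J) = (2*J)*(2*J) = 4*J**2)
U(4, -5*(-3)*(-3)) + M(8)*(-25) = 36 + (4*8**2)*(-25) = 36 + (4*64)*(-25) = 36 + 256*(-25) = 36 - 6400 = -6364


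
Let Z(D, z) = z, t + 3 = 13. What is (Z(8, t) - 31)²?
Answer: 441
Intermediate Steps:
t = 10 (t = -3 + 13 = 10)
(Z(8, t) - 31)² = (10 - 31)² = (-21)² = 441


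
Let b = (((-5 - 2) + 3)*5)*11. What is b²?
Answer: 48400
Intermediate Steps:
b = -220 (b = ((-7 + 3)*5)*11 = -4*5*11 = -20*11 = -220)
b² = (-220)² = 48400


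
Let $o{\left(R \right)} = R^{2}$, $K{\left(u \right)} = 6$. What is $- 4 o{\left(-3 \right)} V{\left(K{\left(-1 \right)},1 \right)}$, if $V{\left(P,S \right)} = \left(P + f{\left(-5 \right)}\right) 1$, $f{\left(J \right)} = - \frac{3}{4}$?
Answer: $-189$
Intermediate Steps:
$f{\left(J \right)} = - \frac{3}{4}$ ($f{\left(J \right)} = \left(-3\right) \frac{1}{4} = - \frac{3}{4}$)
$V{\left(P,S \right)} = - \frac{3}{4} + P$ ($V{\left(P,S \right)} = \left(P - \frac{3}{4}\right) 1 = \left(- \frac{3}{4} + P\right) 1 = - \frac{3}{4} + P$)
$- 4 o{\left(-3 \right)} V{\left(K{\left(-1 \right)},1 \right)} = - 4 \left(-3\right)^{2} \left(- \frac{3}{4} + 6\right) = \left(-4\right) 9 \cdot \frac{21}{4} = \left(-36\right) \frac{21}{4} = -189$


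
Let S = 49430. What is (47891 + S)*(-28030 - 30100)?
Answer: -5657269730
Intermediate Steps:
(47891 + S)*(-28030 - 30100) = (47891 + 49430)*(-28030 - 30100) = 97321*(-58130) = -5657269730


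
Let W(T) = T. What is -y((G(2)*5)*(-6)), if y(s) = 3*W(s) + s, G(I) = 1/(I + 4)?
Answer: 20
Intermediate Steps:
G(I) = 1/(4 + I)
y(s) = 4*s (y(s) = 3*s + s = 4*s)
-y((G(2)*5)*(-6)) = -4*(5/(4 + 2))*(-6) = -4*(5/6)*(-6) = -4*(-5) = -1*(-20) = 20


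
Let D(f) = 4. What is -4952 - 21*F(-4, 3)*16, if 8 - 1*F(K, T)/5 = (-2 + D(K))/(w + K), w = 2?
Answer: -20072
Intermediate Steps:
F(K, T) = 40 - 10/(2 + K) (F(K, T) = 40 - 5*(-2 + 4)/(2 + K) = 40 - 10/(2 + K))
-4952 - 21*F(-4, 3)*16 = -4952 - 210*(7 + 4*(-4))/(2 - 4)*16 = -4952 - 210*(7 - 16)/(-2)*16 = -4952 - 210*(-1)*(-9)/2*16 = -4952 - 21*45*16 = -4952 - 945*16 = -4952 - 15120 = -20072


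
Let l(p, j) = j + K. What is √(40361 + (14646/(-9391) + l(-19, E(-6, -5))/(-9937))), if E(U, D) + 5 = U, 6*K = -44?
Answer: 2*√790791394962670660515/279955101 ≈ 200.90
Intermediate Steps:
K = -22/3 (K = (⅙)*(-44) = -22/3 ≈ -7.3333)
E(U, D) = -5 + U
l(p, j) = -22/3 + j (l(p, j) = j - 22/3 = -22/3 + j)
√(40361 + (14646/(-9391) + l(-19, E(-6, -5))/(-9937))) = √(40361 + (14646/(-9391) + (-22/3 + (-5 - 6))/(-9937))) = √(40361 + (14646*(-1/9391) + (-22/3 - 11)*(-1/9937))) = √(40361 + (-14646/9391 - 55/3*(-1/9937))) = √(40361 + (-14646/9391 + 55/29811)) = √(40361 - 436095401/279955101) = √(11298831736060/279955101) = 2*√790791394962670660515/279955101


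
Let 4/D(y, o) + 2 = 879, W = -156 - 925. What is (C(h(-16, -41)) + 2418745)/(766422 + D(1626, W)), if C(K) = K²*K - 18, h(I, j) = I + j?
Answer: 979404659/336076049 ≈ 2.9142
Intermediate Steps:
W = -1081
D(y, o) = 4/877 (D(y, o) = 4/(-2 + 879) = 4/877)
C(K) = -18 + K³ (C(K) = K³ - 18 = -18 + K³)
(C(h(-16, -41)) + 2418745)/(766422 + D(1626, W)) = ((-18 + (-16 - 41)³) + 2418745)/(766422 + 4/877) = ((-18 + (-57)³) + 2418745)/(672152098/877) = ((-18 - 185193) + 2418745)*(877/672152098) = (-185211 + 2418745)*(877/672152098) = 2233534*(877/672152098) = 979404659/336076049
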